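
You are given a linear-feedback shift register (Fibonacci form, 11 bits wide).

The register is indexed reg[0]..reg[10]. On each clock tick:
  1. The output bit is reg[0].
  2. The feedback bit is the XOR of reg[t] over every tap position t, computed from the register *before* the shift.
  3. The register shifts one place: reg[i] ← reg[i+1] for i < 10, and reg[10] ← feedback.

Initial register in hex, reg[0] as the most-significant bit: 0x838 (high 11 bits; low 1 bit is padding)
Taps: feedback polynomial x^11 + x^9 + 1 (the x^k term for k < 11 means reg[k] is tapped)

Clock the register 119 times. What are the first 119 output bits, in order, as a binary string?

10000011100101010011110111010011011000101101101011100011101100000110110101011011011101101101100011100011111001010011000

tick  register→output (feedback)
  0  10000011100→1 (1)
  1  00000111001→0 (0)
  2  00001110010→0 (1)
  3  00011100101→0 (0)
  4  00111001010→0 (1)
  5  01110010101→0 (0)
  6  11100101010→1 (0)
  7  11001010100→1 (1)
  8  10010101001→1 (1)
  9  00101010011→0 (1)
 10  01010100111→0 (1)
 11  10101001111→1 (0)
 12  01010011110→0 (1)
 13  10100111101→1 (1)
 14  01001111011→0 (1)
 15  10011110111→1 (0)
 16  00111101110→0 (1)
 17  01111011101→0 (0)
 18  11110111010→1 (0)
 19  11101110100→1 (1)
 20  11011101001→1 (1)
 21  10111010011→1 (0)
 22  01110100110→0 (1)
 23  11101001101→1 (1)
 24  11010011011→1 (0)
 25  10100110110→1 (0)
 26  01001101100→0 (0)
 27  10011011000→1 (1)
 28  00110110001→0 (0)
 29  01101100010→0 (1)
 30  11011000101→1 (1)
 31  10110001011→1 (0)
 32  01100010110→0 (1)
 33  11000101101→1 (1)
 34  10001011011→1 (0)
 35  00010110110→0 (1)
 36  00101101101→0 (0)
 37  01011011010→0 (1)
 38  10110110101→1 (1)
 39  01101101011→0 (1)
 40  11011010111→1 (0)
 41  10110101110→1 (0)
 42  01101011100→0 (0)
 43  11010111000→1 (1)
 44  10101110001→1 (1)
 45  01011100011→0 (1)
 46  10111000111→1 (0)
 47  01110001110→0 (1)
 48  11100011101→1 (1)
 49  11000111011→1 (0)
 50  10001110110→1 (0)
 51  00011101100→0 (0)
 52  00111011000→0 (0)
 53  01110110000→0 (0)
 54  11101100000→1 (1)
 55  11011000001→1 (1)
 56  10110000011→1 (0)
 57  01100000110→0 (1)
 58  11000001101→1 (1)
 59  10000011011→1 (0)
 60  00000110110→0 (1)
 61  00001101101→0 (0)
 62  00011011010→0 (1)
 63  00110110101→0 (0)
 64  01101101010→0 (1)
 65  11011010101→1 (1)
 66  10110101011→1 (0)
 67  01101010110→0 (1)
 68  11010101101→1 (1)
 69  10101011011→1 (0)
 70  01010110110→0 (1)
 71  10101101101→1 (1)
 72  01011011011→0 (1)
 73  10110110111→1 (0)
 74  01101101110→0 (1)
 75  11011011101→1 (1)
 76  10110111011→1 (0)
 77  01101110110→0 (1)
 78  11011101101→1 (1)
 79  10111011011→1 (0)
 80  01110110110→0 (1)
 81  11101101101→1 (1)
 82  11011011011→1 (0)
 83  10110110110→1 (0)
 84  01101101100→0 (0)
 85  11011011000→1 (1)
 86  10110110001→1 (1)
 87  01101100011→0 (1)
 88  11011000111→1 (0)
 89  10110001110→1 (0)
 90  01100011100→0 (0)
 91  11000111000→1 (1)
 92  10001110001→1 (1)
 93  00011100011→0 (1)
 94  00111000111→0 (1)
 95  01110001111→0 (1)
 96  11100011111→1 (0)
 97  11000111110→1 (0)
 98  10001111100→1 (1)
 99  00011111001→0 (0)
100  00111110010→0 (1)
101  01111100101→0 (0)
102  11111001010→1 (0)
103  11110010100→1 (1)
104  11100101001→1 (1)
105  11001010011→1 (0)
106  10010100110→1 (0)
107  00101001100→0 (0)
108  01010011000→0 (0)
109  10100110000→1 (1)
110  01001100001→0 (0)
111  10011000010→1 (0)
112  00110000100→0 (0)
113  01100001000→0 (0)
114  11000010000→1 (1)
115  10000100001→1 (1)
116  00001000011→0 (1)
117  00010000111→0 (1)
118  00100001111→0 (1)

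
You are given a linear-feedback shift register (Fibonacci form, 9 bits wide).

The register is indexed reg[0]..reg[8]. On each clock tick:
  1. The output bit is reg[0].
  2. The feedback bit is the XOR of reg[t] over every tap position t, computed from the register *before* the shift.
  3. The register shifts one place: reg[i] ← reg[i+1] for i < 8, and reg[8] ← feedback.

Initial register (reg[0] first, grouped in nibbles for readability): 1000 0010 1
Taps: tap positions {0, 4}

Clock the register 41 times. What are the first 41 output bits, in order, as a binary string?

step | reg (before) | out | fb
   0 | 100000101 | 1 | 1
   1 | 000001011 | 0 | 0
   2 | 000010110 | 0 | 1
   3 | 000101101 | 0 | 0
   4 | 001011010 | 0 | 1
   5 | 010110101 | 0 | 1
   6 | 101101011 | 1 | 1
   7 | 011010111 | 0 | 1
   8 | 110101111 | 1 | 1
   9 | 101011111 | 1 | 0
  10 | 010111110 | 0 | 1
  11 | 101111101 | 1 | 0
  12 | 011111010 | 0 | 1
  13 | 111110101 | 1 | 0
  14 | 111101010 | 1 | 1
  15 | 111010101 | 1 | 0
  16 | 110101010 | 1 | 1
  17 | 101010101 | 1 | 0
  18 | 010101010 | 0 | 0
  19 | 101010100 | 1 | 0
  20 | 010101000 | 0 | 0
  21 | 101010000 | 1 | 0
  22 | 010100000 | 0 | 0
  23 | 101000000 | 1 | 1
  24 | 010000001 | 0 | 0
  25 | 100000010 | 1 | 1
  26 | 000000101 | 0 | 0
  27 | 000001010 | 0 | 0
  28 | 000010100 | 0 | 1
  29 | 000101001 | 0 | 0
  30 | 001010010 | 0 | 1
  31 | 010100101 | 0 | 0
  32 | 101001010 | 1 | 1
  33 | 010010101 | 0 | 1
  34 | 100101011 | 1 | 1
  35 | 001010111 | 0 | 1
  36 | 010101111 | 0 | 0
  37 | 101011110 | 1 | 0
  38 | 010111100 | 0 | 1
  39 | 101111001 | 1 | 0
  40 | 011110010 | 0 | 1

10000010110101111101010101000000101001010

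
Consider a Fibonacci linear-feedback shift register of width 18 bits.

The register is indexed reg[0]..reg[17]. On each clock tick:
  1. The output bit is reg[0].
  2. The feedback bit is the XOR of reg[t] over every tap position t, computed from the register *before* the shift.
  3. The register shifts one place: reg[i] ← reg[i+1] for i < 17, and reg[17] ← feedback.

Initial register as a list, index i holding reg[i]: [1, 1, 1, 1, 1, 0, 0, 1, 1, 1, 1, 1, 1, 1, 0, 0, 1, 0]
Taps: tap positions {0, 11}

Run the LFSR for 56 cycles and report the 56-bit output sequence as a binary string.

tick  register→output (feedback)
  0  111110011111110010→1 (0)
  1  111100111111100100→1 (0)
  2  111001111111001000→1 (0)
  3  110011111110010000→1 (1)
  4  100111111100100001→1 (1)
  5  001111111001000011→0 (1)
  6  011111110010000111→0 (0)
  7  111111100100001110→1 (1)
  8  111111001000011101→1 (1)
  9  111110010000111011→1 (1)
 10  111100100001110111→1 (0)
 11  111001000011101110→1 (0)
 12  110010000111011100→1 (0)
 13  100100001110111000→1 (1)
 14  001000011101110001→0 (1)
 15  010000111011100011→0 (1)
 16  100001110111000111→1 (0)
 17  000011101110001110→0 (0)
 18  000111011100011100→0 (0)
 19  001110111000111000→0 (0)
 20  011101110001110000→0 (1)
 21  111011100011100001→1 (0)
 22  110111000111000010→1 (0)
 23  101110001110000100→1 (1)
 24  011100011100001001→0 (0)
 25  111000111000010010→1 (1)
 26  110001110000100101→1 (1)
 27  100011100001001011→1 (0)
 28  000111000010010110→0 (0)
 29  001110000100101100→0 (0)
 30  011100001001011000→0 (1)
 31  111000010010110001→1 (1)
 32  110000100101100011→1 (0)
 33  100001001011000110→1 (0)
 34  000010010110001100→0 (0)
 35  000100101100011000→0 (0)
 36  001001011000110000→0 (0)
 37  010010110001100000→0 (1)
 38  100101100011000001→1 (0)
 39  001011000110000010→0 (0)
 40  010110001100000100→0 (0)
 41  101100011000001000→1 (1)
 42  011000110000010001→0 (0)
 43  110001100000100010→1 (1)
 44  100011000001000101→1 (0)
 45  000110000010001010→0 (0)
 46  001100000100010100→0 (0)
 47  011000001000101000→0 (0)
 48  110000010001010000→1 (0)
 49  100000100010100000→1 (1)
 50  000001000101000001→0 (1)
 51  000010001010000011→0 (0)
 52  000100010100000110→0 (0)
 53  001000101000001100→0 (0)
 54  010001010000011000→0 (0)
 55  100010100000110000→1 (1)

11111001111111001000011101110001110000100101100011000001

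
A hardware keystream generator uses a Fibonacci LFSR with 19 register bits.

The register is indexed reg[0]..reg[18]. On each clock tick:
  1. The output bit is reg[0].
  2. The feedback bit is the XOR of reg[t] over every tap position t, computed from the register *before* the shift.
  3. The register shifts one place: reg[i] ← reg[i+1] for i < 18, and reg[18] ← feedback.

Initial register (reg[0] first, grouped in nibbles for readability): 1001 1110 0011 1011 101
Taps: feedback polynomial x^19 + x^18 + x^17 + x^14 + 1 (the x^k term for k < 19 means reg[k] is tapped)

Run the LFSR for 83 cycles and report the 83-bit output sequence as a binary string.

10011110001110111011111011110110011010111011010001010010010111011110101011001010010

k : reg_k → out_k, fb_k
0: 1001111000111011101 → 1, fb=1
1: 0011110001110111011 → 0, fb=1
2: 0111100011101110111 → 0, fb=1
3: 1111000111011101111 → 1, fb=1
4: 1110001110111011111 → 1, fb=0
5: 1100011101110111110 → 1, fb=1
6: 1000111011101111101 → 1, fb=1
7: 0001110111011111011 → 0, fb=1
8: 0011101110111110111 → 0, fb=1
9: 0111011101111101111 → 0, fb=0
10: 1110111011111011110 → 1, fb=1
11: 1101110111110111101 → 1, fb=1
12: 1011101111101111011 → 1, fb=0
13: 0111011111011110110 → 0, fb=0
14: 1110111110111101100 → 1, fb=1
15: 1101111101111011001 → 1, fb=1
16: 1011111011110110011 → 1, fb=0
17: 0111110111101100110 → 0, fb=1
18: 1111101111011001101 → 1, fb=0
19: 1111011110110011010 → 1, fb=1
20: 1110111101100110101 → 1, fb=1
21: 1101111011001101011 → 1, fb=1
22: 1011110110011010111 → 1, fb=0
23: 0111101100110101110 → 0, fb=1
24: 1111011001101011101 → 1, fb=1
25: 1110110011010111011 → 1, fb=0
26: 1101100110101110110 → 1, fb=1
27: 1011001101011101101 → 1, fb=0
28: 0110011010111011010 → 0, fb=0
29: 1100110101110110100 → 1, fb=0
30: 1001101011101101000 → 1, fb=1
31: 0011010111011010001 → 0, fb=0
32: 0110101110110100010 → 0, fb=1
33: 1101011101101000101 → 1, fb=0
34: 1010111011010001010 → 1, fb=0
35: 0101110110100010100 → 0, fb=1
36: 1011101101000101001 → 1, fb=0
37: 0111011010001010010 → 0, fb=0
38: 1110110100010100100 → 1, fb=1
39: 1101101000101001001 → 1, fb=0
40: 1011010001010010010 → 1, fb=1
41: 0110100010100100101 → 0, fb=1
42: 1101000101001001011 → 1, fb=1
43: 1010001010010010111 → 1, fb=0
44: 0100010100100101110 → 0, fb=1
45: 1000101001001011101 → 1, fb=1
46: 0001010010010111011 → 0, fb=1
47: 0010100100101110111 → 0, fb=1
48: 0101001001011101111 → 0, fb=0
49: 1010010010111011110 → 1, fb=1
50: 0100100101110111101 → 0, fb=0
51: 1001001011101111010 → 1, fb=1
52: 0010010111011110101 → 0, fb=0
53: 0100101110111101010 → 0, fb=1
54: 1001011101111010101 → 1, fb=1
55: 0010111011110101011 → 0, fb=0
56: 0101110111101010110 → 0, fb=0
57: 1011101111010101100 → 1, fb=1
58: 0111011110101011001 → 0, fb=0
59: 1110111101010110010 → 1, fb=1
60: 1101111010101100101 → 1, fb=0
61: 1011110101011001010 → 1, fb=0
62: 0111101010110010100 → 0, fb=1
63: 1111010101100101001 → 1, fb=0
64: 1110101011001010010 → 1, fb=1
65: 1101010110010100101 → 1, fb=0
66: 1010101100101001010 → 1, fb=0
67: 0101011001010010100 → 0, fb=1
68: 1010110010100101001 → 1, fb=0
69: 0101100101001010010 → 0, fb=0
70: 1011001010010100100 → 1, fb=1
71: 0110010100101001001 → 0, fb=1
72: 1100101001010010011 → 1, fb=0
73: 1001010010100100110 → 1, fb=0
74: 0010100101001001100 → 0, fb=0
75: 0101001010010011000 → 0, fb=1
76: 1010010100100110001 → 1, fb=1
77: 0100101001001100011 → 0, fb=0
78: 1001010010011000110 → 1, fb=0
79: 0010100100110001100 → 0, fb=0
80: 0101001001100011000 → 0, fb=1
81: 1010010011000110001 → 1, fb=1
82: 0100100110001100011 → 0, fb=0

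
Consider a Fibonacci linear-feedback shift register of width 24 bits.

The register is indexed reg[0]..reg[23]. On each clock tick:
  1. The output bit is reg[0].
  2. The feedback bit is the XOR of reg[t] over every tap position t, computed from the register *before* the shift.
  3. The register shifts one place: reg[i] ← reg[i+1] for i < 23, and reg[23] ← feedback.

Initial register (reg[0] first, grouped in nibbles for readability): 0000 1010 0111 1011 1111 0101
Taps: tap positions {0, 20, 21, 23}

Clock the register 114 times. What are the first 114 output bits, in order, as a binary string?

tick  register→output (feedback)
  0  000010100111101111110101→0 (0)
  1  000101001111011111101010→0 (1)
  2  001010011110111111010101→0 (0)
  3  010100111101111110101010→0 (1)
  4  101001111011111101010101→1 (1)
  5  010011110111111010101011→0 (0)
  6  100111101111110101010110→1 (0)
  7  001111011111101010101100→0 (0)
  8  011110111111010101011000→0 (1)
  9  111101111110101010110001→1 (0)
 10  111011111101010101100010→1 (1)
 11  110111111010101011000101→1 (1)
 12  101111110101010110001011→1 (1)
 13  011111101010101100010111→0 (0)
 14  111111010101011000101110→1 (1)
 15  111110101010110001011101→1 (0)
 16  111101010101100010111010→1 (0)
 17  111010101011000101110100→1 (0)
 18  110101010110001011101000→1 (0)
 19  101010101100010111010000→1 (1)
 20  010101011000101110100001→0 (1)
 21  101010110001011101000011→1 (0)
 22  010101100010111010000110→0 (1)
 23  101011000101110100001101→1 (0)
 24  010110001011101000011010→0 (1)
 25  101100010111010000110101→1 (1)
 26  011000101110100001101011→0 (0)
 27  110001011101000011010110→1 (0)
 28  100010111010000110101100→1 (1)
 29  000101110100001101011001→0 (0)
 30  001011101000011010110010→0 (0)
 31  010111010000110101100100→0 (1)
 32  101110100001101011001001→1 (1)
 33  011101000011010110010011→0 (1)
 34  111010000110101100100111→1 (1)
 35  110100001101011001001111→1 (0)
 36  101000011010110010011110→1 (1)
 37  010000110101100100111101→0 (1)
 38  100001101011001001111011→1 (1)
 39  000011010110010011110111→0 (0)
 40  000110101100100111101110→0 (0)
 41  001101011001001111011100→0 (0)
 42  011010110010011110111000→0 (1)
 43  110101100100111101110001→1 (0)
 44  101011001001111011100010→1 (1)
 45  010110010011110111000101→0 (0)
 46  101100100111101110001010→1 (0)
 47  011001001111011100010100→0 (1)
 48  110010011110111000101001→1 (1)
 49  100100111101110001010011→1 (0)
 50  001001111011100010100110→0 (1)
 51  010011110111000101001101→0 (1)
 52  100111101110001010011011→1 (1)
 53  001111011100010100110111→0 (0)
 54  011110111000101001101110→0 (0)
 55  111101110001010011011100→1 (1)
 56  111011100010100110111001→1 (1)
 57  110111000101001101110011→1 (0)
 58  101110001010011011100110→1 (0)
 59  011100010100110111001100→0 (0)
 60  111000101001101110011000→1 (0)
 61  110001010011011100110000→1 (1)
 62  100010100110111001100001→1 (0)
 63  000101001101110011000010→0 (0)
 64  001010011011100110000100→0 (1)
 65  010100110111001100001001→0 (0)
 66  101001101110011000010010→1 (1)
 67  010011011100110000100101→0 (0)
 68  100110111001100001001010→1 (0)
 69  001101110011000010010100→0 (1)
 70  011011100110000100101001→0 (0)
 71  110111001100001001010010→1 (1)
 72  101110011000010010100101→1 (1)
 73  011100110000100101001011→0 (0)
 74  111001100001001010010110→1 (0)
 75  110011000010010100101100→1 (1)
 76  100110000100101001011001→1 (1)
 77  001100001001010010110011→0 (1)
 78  011000010010100101100111→0 (0)
 79  110000100101001011001110→1 (1)
 80  100001001010010110011101→1 (0)
 81  000010010100101100111010→0 (1)
 82  000100101001011001110101→0 (0)
 83  001001010010110011101010→0 (1)
 84  010010100101100111010101→0 (0)
 85  100101001011001110101010→1 (0)
 86  001010010110011101010100→0 (1)
 87  010100101100111010101001→0 (0)
 88  101001011001110101010010→1 (1)
 89  010010110011101010100101→0 (0)
 90  100101100111010101001010→1 (0)
 91  001011001110101010010100→0 (1)
 92  010110011101010100101001→0 (0)
 93  101100111010101001010010→1 (1)
 94  011001110101010010100101→0 (0)
 95  110011101010100101001010→1 (0)
 96  100111010101001010010100→1 (0)
 97  001110101010010100101000→0 (1)
 98  011101010100101001010001→0 (1)
 99  111010101001010010100011→1 (0)
100  110101010010100101000110→1 (0)
101  101010100101001010001100→1 (1)
102  010101001010010100011001→0 (0)
103  101010010100101000110010→1 (1)
104  010100101001010001100101→0 (0)
105  101001010010100011001010→1 (0)
106  010010100101000110010100→0 (1)
107  100101001010001100101001→1 (1)
108  001010010100011001010011→0 (1)
109  010100101000110010100111→0 (0)
110  101001010001100101001110→1 (1)
111  010010100011001010011101→0 (1)
112  100101000110010100111011→1 (1)
113  001010001100101001110111→0 (0)

000010100111101111110101010110001011101000011010110010011110111000101001101110011000010010100101100111010101001010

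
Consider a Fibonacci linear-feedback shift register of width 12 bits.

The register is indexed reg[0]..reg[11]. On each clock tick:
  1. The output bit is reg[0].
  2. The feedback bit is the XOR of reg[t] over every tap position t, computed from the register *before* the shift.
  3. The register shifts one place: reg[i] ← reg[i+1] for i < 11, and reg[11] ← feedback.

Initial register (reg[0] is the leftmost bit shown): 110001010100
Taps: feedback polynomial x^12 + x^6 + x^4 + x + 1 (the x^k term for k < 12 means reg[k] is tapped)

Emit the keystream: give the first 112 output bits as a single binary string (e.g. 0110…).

step | reg (before) | out | fb
   0 | 110001010100 | 1 | 0
   1 | 100010101000 | 1 | 1
   2 | 000101010001 | 0 | 0
   3 | 001010100010 | 0 | 0
   4 | 010101000100 | 0 | 1
   5 | 101010001001 | 1 | 0
   6 | 010100010010 | 0 | 1
   7 | 101000100101 | 1 | 0
   8 | 010001001010 | 0 | 1
   9 | 100010010101 | 1 | 0
  10 | 000100101010 | 0 | 1
  11 | 001001010101 | 0 | 0
  12 | 010010101010 | 0 | 1
  13 | 100101010101 | 1 | 1
  14 | 001010101011 | 0 | 0
  15 | 010101010110 | 0 | 1
  16 | 101010101101 | 1 | 1
  17 | 010101011011 | 0 | 1
  18 | 101010110111 | 1 | 1
  19 | 010101101111 | 0 | 0
  20 | 101011011110 | 1 | 0
  21 | 010110111100 | 0 | 1
  22 | 101101111001 | 1 | 0
  23 | 011011110010 | 0 | 1
  24 | 110111100101 | 1 | 0
  25 | 101111001010 | 1 | 0
  26 | 011110010100 | 0 | 0
  27 | 111100101000 | 1 | 1
  28 | 111001010001 | 1 | 0
  29 | 110010100010 | 1 | 0
  30 | 100101000100 | 1 | 1
  31 | 001010001001 | 0 | 1
  32 | 010100010011 | 0 | 1
  33 | 101000100111 | 1 | 0
  34 | 010001001110 | 0 | 1
  35 | 100010011101 | 1 | 0
  36 | 000100111010 | 0 | 1
  37 | 001001110101 | 0 | 1
  38 | 010011101011 | 0 | 1
  39 | 100111010111 | 1 | 0
  40 | 001110101110 | 0 | 0
  41 | 011101011100 | 0 | 1
  42 | 111010111001 | 1 | 0
  43 | 110101110010 | 1 | 1
  44 | 101011100101 | 1 | 1
  45 | 010111001011 | 0 | 0
  46 | 101110010110 | 1 | 0
  47 | 011100101100 | 0 | 0
  48 | 111001011000 | 1 | 0
  49 | 110010110000 | 1 | 0
  50 | 100101100000 | 1 | 0
  51 | 001011000000 | 0 | 1
  52 | 010110000001 | 0 | 0
  53 | 101100000010 | 1 | 1
  54 | 011000000101 | 0 | 1
  55 | 110000001011 | 1 | 0
  56 | 100000010110 | 1 | 1
  57 | 000000101101 | 0 | 1
  58 | 000001011011 | 0 | 0
  59 | 000010110110 | 0 | 0
  60 | 000101101100 | 0 | 1
  61 | 001011011001 | 0 | 1
  62 | 010110110011 | 0 | 1
  63 | 101101100111 | 1 | 0
  64 | 011011001110 | 0 | 0
  65 | 110110011100 | 1 | 1
  66 | 101100111001 | 1 | 0
  67 | 011001110010 | 0 | 0
  68 | 110011100100 | 1 | 0
  69 | 100111001000 | 1 | 0
  70 | 001110010000 | 0 | 1
  71 | 011100100001 | 0 | 0
  72 | 111001000010 | 1 | 0
  73 | 110010000100 | 1 | 1
  74 | 100100001001 | 1 | 1
  75 | 001000010011 | 0 | 0
  76 | 010000100110 | 0 | 0
  77 | 100001001100 | 1 | 1
  78 | 000010011001 | 0 | 1
  79 | 000100110011 | 0 | 1
  80 | 001001100111 | 0 | 1
  81 | 010011001111 | 0 | 0
  82 | 100110011110 | 1 | 0
  83 | 001100111100 | 0 | 1
  84 | 011001111001 | 0 | 0
  85 | 110011110010 | 1 | 0
  86 | 100111100100 | 1 | 1
  87 | 001111001001 | 0 | 1
  88 | 011110010011 | 0 | 0
  89 | 111100100110 | 1 | 1
  90 | 111001001101 | 1 | 0
  91 | 110010011010 | 1 | 1
  92 | 100100110101 | 1 | 0
  93 | 001001101010 | 0 | 1
  94 | 010011010101 | 0 | 0
  95 | 100110101010 | 1 | 1
  96 | 001101010101 | 0 | 0
  97 | 011010101010 | 0 | 1
  98 | 110101010101 | 1 | 0
  99 | 101010101010 | 1 | 1
 100 | 010101010101 | 0 | 1
 101 | 101010101011 | 1 | 1
 102 | 010101010111 | 0 | 1
 103 | 101010101111 | 1 | 1
 104 | 010101011111 | 0 | 1
 105 | 101010111111 | 1 | 1
 106 | 010101111111 | 0 | 0
 107 | 101011111110 | 1 | 1
 108 | 010111111101 | 0 | 1
 109 | 101111111011 | 1 | 1
 110 | 011111110111 | 0 | 1
 111 | 111111101111 | 1 | 0

1100010101000100101010101101111001010001001110101110010110000001011011001110010000100110011110010011010101010101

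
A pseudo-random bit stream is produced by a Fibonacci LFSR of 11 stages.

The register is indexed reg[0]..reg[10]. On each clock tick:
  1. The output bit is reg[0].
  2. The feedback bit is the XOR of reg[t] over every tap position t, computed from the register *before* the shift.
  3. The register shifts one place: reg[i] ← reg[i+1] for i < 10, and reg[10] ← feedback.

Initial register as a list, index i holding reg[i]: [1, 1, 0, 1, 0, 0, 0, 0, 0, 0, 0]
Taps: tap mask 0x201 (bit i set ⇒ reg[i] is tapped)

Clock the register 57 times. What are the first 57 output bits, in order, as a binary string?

110100000001110101010110001000100101000001011101010111001

k : reg_k → out_k, fb_k
0: 11010000000 → 1, fb=1
1: 10100000001 → 1, fb=1
2: 01000000011 → 0, fb=1
3: 10000000111 → 1, fb=0
4: 00000001110 → 0, fb=1
5: 00000011101 → 0, fb=0
6: 00000111010 → 0, fb=1
7: 00001110101 → 0, fb=0
8: 00011101010 → 0, fb=1
9: 00111010101 → 0, fb=0
10: 01110101010 → 0, fb=1
11: 11101010101 → 1, fb=1
12: 11010101011 → 1, fb=0
13: 10101010110 → 1, fb=0
14: 01010101100 → 0, fb=0
15: 10101011000 → 1, fb=1
16: 01010110001 → 0, fb=0
17: 10101100010 → 1, fb=0
18: 01011000100 → 0, fb=0
19: 10110001000 → 1, fb=1
20: 01100010001 → 0, fb=0
21: 11000100010 → 1, fb=0
22: 10001000100 → 1, fb=1
23: 00010001001 → 0, fb=0
24: 00100010010 → 0, fb=1
25: 01000100101 → 0, fb=0
26: 10001001010 → 1, fb=0
27: 00010010100 → 0, fb=0
28: 00100101000 → 0, fb=0
29: 01001010000 → 0, fb=0
30: 10010100000 → 1, fb=1
31: 00101000001 → 0, fb=0
32: 01010000010 → 0, fb=1
33: 10100000101 → 1, fb=1
34: 01000001011 → 0, fb=1
35: 10000010111 → 1, fb=0
36: 00000101110 → 0, fb=1
37: 00001011101 → 0, fb=0
38: 00010111010 → 0, fb=1
39: 00101110101 → 0, fb=0
40: 01011101010 → 0, fb=1
41: 10111010101 → 1, fb=1
42: 01110101011 → 0, fb=1
43: 11101010111 → 1, fb=0
44: 11010101110 → 1, fb=0
45: 10101011100 → 1, fb=1
46: 01010111001 → 0, fb=0
47: 10101110010 → 1, fb=0
48: 01011100100 → 0, fb=0
49: 10111001000 → 1, fb=1
50: 01110010001 → 0, fb=0
51: 11100100010 → 1, fb=0
52: 11001000100 → 1, fb=1
53: 10010001001 → 1, fb=1
54: 00100010011 → 0, fb=1
55: 01000100111 → 0, fb=1
56: 10001001111 → 1, fb=0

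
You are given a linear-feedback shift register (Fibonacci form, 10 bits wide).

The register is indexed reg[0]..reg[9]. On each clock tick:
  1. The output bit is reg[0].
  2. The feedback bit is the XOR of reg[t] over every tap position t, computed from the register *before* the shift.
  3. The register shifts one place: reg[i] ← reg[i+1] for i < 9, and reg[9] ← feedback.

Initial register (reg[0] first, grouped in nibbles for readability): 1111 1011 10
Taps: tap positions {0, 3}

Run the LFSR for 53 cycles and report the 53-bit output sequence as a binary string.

step | reg (before) | out | fb
   0 | 1111101110 | 1 | 0
   1 | 1111011100 | 1 | 0
   2 | 1110111000 | 1 | 1
   3 | 1101110001 | 1 | 0
   4 | 1011100010 | 1 | 0
   5 | 0111000100 | 0 | 1
   6 | 1110001001 | 1 | 1
   7 | 1100010011 | 1 | 1
   8 | 1000100111 | 1 | 1
   9 | 0001001111 | 0 | 1
  10 | 0010011111 | 0 | 0
  11 | 0100111110 | 0 | 0
  12 | 1001111100 | 1 | 0
  13 | 0011111000 | 0 | 1
  14 | 0111110001 | 0 | 1
  15 | 1111100011 | 1 | 0
  16 | 1111000110 | 1 | 0
  17 | 1110001100 | 1 | 1
  18 | 1100011001 | 1 | 1
  19 | 1000110011 | 1 | 1
  20 | 0001100111 | 0 | 1
  21 | 0011001111 | 0 | 1
  22 | 0110011111 | 0 | 0
  23 | 1100111110 | 1 | 1
  24 | 1001111101 | 1 | 0
  25 | 0011111010 | 0 | 1
  26 | 0111110101 | 0 | 1
  27 | 1111101011 | 1 | 0
  28 | 1111010110 | 1 | 0
  29 | 1110101100 | 1 | 1
  30 | 1101011001 | 1 | 0
  31 | 1010110010 | 1 | 1
  32 | 0101100101 | 0 | 1
  33 | 1011001011 | 1 | 0
  34 | 0110010110 | 0 | 0
  35 | 1100101100 | 1 | 1
  36 | 1001011001 | 1 | 0
  37 | 0010110010 | 0 | 0
  38 | 0101100100 | 0 | 1
  39 | 1011001001 | 1 | 0
  40 | 0110010010 | 0 | 0
  41 | 1100100100 | 1 | 1
  42 | 1001001001 | 1 | 0
  43 | 0010010010 | 0 | 0
  44 | 0100100100 | 0 | 0
  45 | 1001001000 | 1 | 0
  46 | 0010010000 | 0 | 0
  47 | 0100100000 | 0 | 0
  48 | 1001000000 | 1 | 0
  49 | 0010000000 | 0 | 0
  50 | 0100000000 | 0 | 0
  51 | 1000000000 | 1 | 1
  52 | 0000000001 | 0 | 0

11111011100010011111000110011111010110010110010010010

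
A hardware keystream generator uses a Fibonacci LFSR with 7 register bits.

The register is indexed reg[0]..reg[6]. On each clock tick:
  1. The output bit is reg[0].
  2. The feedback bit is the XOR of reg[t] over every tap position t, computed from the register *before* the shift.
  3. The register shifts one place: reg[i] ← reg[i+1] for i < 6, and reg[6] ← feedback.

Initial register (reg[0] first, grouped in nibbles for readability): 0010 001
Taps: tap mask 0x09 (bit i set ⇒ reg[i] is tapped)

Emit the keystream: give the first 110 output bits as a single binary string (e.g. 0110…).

step | reg (before) | out | fb
   0 | 0010001 | 0 | 0
   1 | 0100010 | 0 | 0
   2 | 1000100 | 1 | 1
   3 | 0001001 | 0 | 1
   4 | 0010011 | 0 | 0
   5 | 0100110 | 0 | 0
   6 | 1001100 | 1 | 0
   7 | 0011000 | 0 | 1
   8 | 0110001 | 0 | 0
   9 | 1100010 | 1 | 1
  10 | 1000101 | 1 | 1
  11 | 0001011 | 0 | 1
  12 | 0010111 | 0 | 0
  13 | 0101110 | 0 | 1
  14 | 1011101 | 1 | 0
  15 | 0111010 | 0 | 1
  16 | 1110101 | 1 | 1
  17 | 1101011 | 1 | 0
  18 | 1010110 | 1 | 1
  19 | 0101101 | 0 | 1
  20 | 1011011 | 1 | 0
  21 | 0110110 | 0 | 0
  22 | 1101100 | 1 | 0
  23 | 1011000 | 1 | 0
  24 | 0110000 | 0 | 0
  25 | 1100000 | 1 | 1
  26 | 1000001 | 1 | 1
  27 | 0000011 | 0 | 0
  28 | 0000110 | 0 | 0
  29 | 0001100 | 0 | 1
  30 | 0011001 | 0 | 1
  31 | 0110011 | 0 | 0
  32 | 1100110 | 1 | 1
  33 | 1001101 | 1 | 0
  34 | 0011010 | 0 | 1
  35 | 0110101 | 0 | 0
  36 | 1101010 | 1 | 0
  37 | 1010100 | 1 | 1
  38 | 0101001 | 0 | 1
  39 | 1010011 | 1 | 1
  40 | 0100111 | 0 | 0
  41 | 1001110 | 1 | 0
  42 | 0011100 | 0 | 1
  43 | 0111001 | 0 | 1
  44 | 1110011 | 1 | 1
  45 | 1100111 | 1 | 1
  46 | 1001111 | 1 | 0
  47 | 0011110 | 0 | 1
  48 | 0111101 | 0 | 1
  49 | 1111011 | 1 | 0
  50 | 1110110 | 1 | 1
  51 | 1101101 | 1 | 0
  52 | 1011010 | 1 | 0
  53 | 0110100 | 0 | 0
  54 | 1101000 | 1 | 0
  55 | 1010000 | 1 | 1
  56 | 0100001 | 0 | 0
  57 | 1000010 | 1 | 1
  58 | 0000101 | 0 | 0
  59 | 0001010 | 0 | 1
  60 | 0010101 | 0 | 0
  61 | 0101010 | 0 | 1
  62 | 1010101 | 1 | 1
  63 | 0101011 | 0 | 1
  64 | 1010111 | 1 | 1
  65 | 0101111 | 0 | 1
  66 | 1011111 | 1 | 0
  67 | 0111110 | 0 | 1
  68 | 1111101 | 1 | 0
  69 | 1111010 | 1 | 0
  70 | 1110100 | 1 | 1
  71 | 1101001 | 1 | 0
  72 | 1010010 | 1 | 1
  73 | 0100101 | 0 | 0
  74 | 1001010 | 1 | 0
  75 | 0010100 | 0 | 0
  76 | 0101000 | 0 | 1
  77 | 1010001 | 1 | 1
  78 | 0100011 | 0 | 0
  79 | 1000110 | 1 | 1
  80 | 0001101 | 0 | 1
  81 | 0011011 | 0 | 1
  82 | 0110111 | 0 | 0
  83 | 1101110 | 1 | 0
  84 | 1011100 | 1 | 0
  85 | 0111000 | 0 | 1
  86 | 1110001 | 1 | 1
  87 | 1100011 | 1 | 1
  88 | 1000111 | 1 | 1
  89 | 0001111 | 0 | 1
  90 | 0011111 | 0 | 1
  91 | 0111111 | 0 | 1
  92 | 1111111 | 1 | 0
  93 | 1111110 | 1 | 0
  94 | 1111100 | 1 | 0
  95 | 1111000 | 1 | 0
  96 | 1110000 | 1 | 1
  97 | 1100001 | 1 | 1
  98 | 1000011 | 1 | 1
  99 | 0000111 | 0 | 0
 100 | 0001110 | 0 | 1
 101 | 0011101 | 0 | 1
 102 | 0111011 | 0 | 1
 103 | 1110111 | 1 | 1
 104 | 1101111 | 1 | 0
 105 | 1011110 | 1 | 0
 106 | 0111100 | 0 | 1
 107 | 1111001 | 1 | 0
 108 | 1110010 | 1 | 1
 109 | 1100101 | 1 | 1

00100010011000101110101101100000110011010100111001111011010000101010111110100101000110111000111111100001110111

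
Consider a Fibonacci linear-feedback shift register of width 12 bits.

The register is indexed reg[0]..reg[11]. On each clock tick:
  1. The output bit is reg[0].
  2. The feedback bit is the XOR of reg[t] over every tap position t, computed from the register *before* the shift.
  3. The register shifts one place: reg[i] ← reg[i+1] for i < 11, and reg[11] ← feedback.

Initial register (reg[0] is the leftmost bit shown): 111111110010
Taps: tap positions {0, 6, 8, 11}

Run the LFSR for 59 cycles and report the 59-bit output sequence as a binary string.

11111111001000011011010100010100011110100000101000110010011

k : reg_k → out_k, fb_k
0: 111111110010 → 1, fb=0
1: 111111100100 → 1, fb=0
2: 111111001000 → 1, fb=0
3: 111110010000 → 1, fb=1
4: 111100100001 → 1, fb=1
5: 111001000011 → 1, fb=0
6: 110010000110 → 1, fb=1
7: 100100001101 → 1, fb=1
8: 001000011011 → 0, fb=0
9: 010000110110 → 0, fb=1
10: 100001101101 → 1, fb=0
11: 000011011010 → 0, fb=1
12: 000110110101 → 0, fb=0
13: 001101101010 → 0, fb=0
14: 011011010100 → 0, fb=0
15: 110110101000 → 1, fb=1
16: 101101010001 → 1, fb=0
17: 011010100010 → 0, fb=1
18: 110101000101 → 1, fb=0
19: 101010001010 → 1, fb=0
20: 010100010100 → 0, fb=0
21: 101000101000 → 1, fb=1
22: 010001010001 → 0, fb=1
23: 100010100011 → 1, fb=1
24: 000101000111 → 0, fb=1
25: 001010001111 → 0, fb=0
26: 010100011110 → 0, fb=1
27: 101000111101 → 1, fb=0
28: 010001111010 → 0, fb=0
29: 100011110100 → 1, fb=0
30: 000111101000 → 0, fb=0
31: 001111010000 → 0, fb=0
32: 011110100000 → 0, fb=1
33: 111101000001 → 1, fb=0
34: 111010000010 → 1, fb=1
35: 110100000101 → 1, fb=0
36: 101000001010 → 1, fb=0
37: 010000010100 → 0, fb=0
38: 100000101000 → 1, fb=1
39: 000001010001 → 0, fb=1
40: 000010100011 → 0, fb=0
41: 000101000110 → 0, fb=0
42: 001010001100 → 0, fb=1
43: 010100011001 → 0, fb=0
44: 101000110010 → 1, fb=0
45: 010001100100 → 0, fb=1
46: 100011001001 → 1, fb=1
47: 000110010011 → 0, fb=1
48: 001100100111 → 0, fb=0
49: 011001001110 → 0, fb=1
50: 110010011101 → 1, fb=1
51: 100100111011 → 1, fb=0
52: 001001110110 → 0, fb=1
53: 010011101101 → 0, fb=1
54: 100111011011 → 1, fb=1
55: 001110110111 → 0, fb=0
56: 011101101110 → 0, fb=0
57: 111011011100 → 1, fb=0
58: 110110111000 → 1, fb=1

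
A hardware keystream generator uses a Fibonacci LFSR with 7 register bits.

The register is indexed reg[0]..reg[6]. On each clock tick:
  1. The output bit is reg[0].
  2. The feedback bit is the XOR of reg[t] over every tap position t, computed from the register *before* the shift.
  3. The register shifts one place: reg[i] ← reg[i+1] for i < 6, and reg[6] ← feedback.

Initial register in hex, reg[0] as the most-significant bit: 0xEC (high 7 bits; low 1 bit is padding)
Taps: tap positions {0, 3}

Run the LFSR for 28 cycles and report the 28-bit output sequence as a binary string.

1110110100001010101111101001

tick  register→output (feedback)
  0  1110110→1 (1)
  1  1101101→1 (0)
  2  1011010→1 (0)
  3  0110100→0 (0)
  4  1101000→1 (0)
  5  1010000→1 (1)
  6  0100001→0 (0)
  7  1000010→1 (1)
  8  0000101→0 (0)
  9  0001010→0 (1)
 10  0010101→0 (0)
 11  0101010→0 (1)
 12  1010101→1 (1)
 13  0101011→0 (1)
 14  1010111→1 (1)
 15  0101111→0 (1)
 16  1011111→1 (0)
 17  0111110→0 (1)
 18  1111101→1 (0)
 19  1111010→1 (0)
 20  1110100→1 (1)
 21  1101001→1 (0)
 22  1010010→1 (1)
 23  0100101→0 (0)
 24  1001010→1 (0)
 25  0010100→0 (0)
 26  0101000→0 (1)
 27  1010001→1 (1)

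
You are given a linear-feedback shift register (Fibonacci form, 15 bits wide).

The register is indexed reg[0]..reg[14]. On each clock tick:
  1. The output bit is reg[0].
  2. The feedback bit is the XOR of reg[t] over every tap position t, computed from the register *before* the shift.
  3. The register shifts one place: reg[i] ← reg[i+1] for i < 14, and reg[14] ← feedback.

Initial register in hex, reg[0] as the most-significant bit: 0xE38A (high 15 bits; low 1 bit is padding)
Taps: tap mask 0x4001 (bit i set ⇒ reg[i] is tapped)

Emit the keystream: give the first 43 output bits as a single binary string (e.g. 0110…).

1110001110001010100001011110011000001101011

step | reg (before) | out | fb
   0 | 111000111000101 | 1 | 0
   1 | 110001110001010 | 1 | 1
   2 | 100011100010101 | 1 | 0
   3 | 000111000101010 | 0 | 0
   4 | 001110001010100 | 0 | 0
   5 | 011100010101000 | 0 | 0
   6 | 111000101010000 | 1 | 1
   7 | 110001010100001 | 1 | 0
   8 | 100010101000010 | 1 | 1
   9 | 000101010000101 | 0 | 1
  10 | 001010100001011 | 0 | 1
  11 | 010101000010111 | 0 | 1
  12 | 101010000101111 | 1 | 0
  13 | 010100001011110 | 0 | 0
  14 | 101000010111100 | 1 | 1
  15 | 010000101111001 | 0 | 1
  16 | 100001011110011 | 1 | 0
  17 | 000010111100110 | 0 | 0
  18 | 000101111001100 | 0 | 0
  19 | 001011110011000 | 0 | 0
  20 | 010111100110000 | 0 | 0
  21 | 101111001100000 | 1 | 1
  22 | 011110011000001 | 0 | 1
  23 | 111100110000011 | 1 | 0
  24 | 111001100000110 | 1 | 1
  25 | 110011000001101 | 1 | 0
  26 | 100110000011010 | 1 | 1
  27 | 001100000110101 | 0 | 1
  28 | 011000001101011 | 0 | 1
  29 | 110000011010111 | 1 | 0
  30 | 100000110101110 | 1 | 1
  31 | 000001101011101 | 0 | 1
  32 | 000011010111011 | 0 | 1
  33 | 000110101110111 | 0 | 1
  34 | 001101011101111 | 0 | 1
  35 | 011010111011111 | 0 | 1
  36 | 110101110111111 | 1 | 0
  37 | 101011101111110 | 1 | 1
  38 | 010111011111101 | 0 | 1
  39 | 101110111111011 | 1 | 0
  40 | 011101111110110 | 0 | 0
  41 | 111011111101100 | 1 | 1
  42 | 110111111011001 | 1 | 0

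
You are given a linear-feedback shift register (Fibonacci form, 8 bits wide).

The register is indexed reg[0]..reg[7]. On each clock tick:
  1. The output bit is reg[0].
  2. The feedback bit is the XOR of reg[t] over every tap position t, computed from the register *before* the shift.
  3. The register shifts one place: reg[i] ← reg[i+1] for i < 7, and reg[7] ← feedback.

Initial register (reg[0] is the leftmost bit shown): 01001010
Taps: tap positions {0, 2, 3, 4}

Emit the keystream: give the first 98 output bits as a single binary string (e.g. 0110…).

k : reg_k → out_k, fb_k
0: 01001010 → 0, fb=1
1: 10010101 → 1, fb=0
2: 00101010 → 0, fb=0
3: 01010100 → 0, fb=1
4: 10101001 → 1, fb=1
5: 01010011 → 0, fb=1
6: 10100111 → 1, fb=0
7: 01001110 → 0, fb=1
8: 10011101 → 1, fb=1
9: 00111011 → 0, fb=1
10: 01110111 → 0, fb=0
11: 11101110 → 1, fb=1
12: 11011101 → 1, fb=1
13: 10111011 → 1, fb=0
14: 01110110 → 0, fb=0
15: 11101100 → 1, fb=1
16: 11011001 → 1, fb=1
17: 10110011 → 1, fb=1
18: 01100111 → 0, fb=1
19: 11001111 → 1, fb=0
20: 10011110 → 1, fb=1
21: 00111101 → 0, fb=1
22: 01111011 → 0, fb=1
23: 11110111 → 1, fb=1
24: 11101111 → 1, fb=1
25: 11011111 → 1, fb=1
26: 10111111 → 1, fb=0
27: 01111110 → 0, fb=1
28: 11111101 → 1, fb=0
29: 11111010 → 1, fb=0
30: 11110100 → 1, fb=1
31: 11101001 → 1, fb=1
32: 11010011 → 1, fb=0
33: 10100110 → 1, fb=0
34: 01001100 → 0, fb=1
35: 10011001 → 1, fb=1
36: 00110011 → 0, fb=0
37: 01100110 → 0, fb=1
38: 11001101 → 1, fb=0
39: 10011010 → 1, fb=1
40: 00110101 → 0, fb=0
41: 01101010 → 0, fb=0
42: 11010100 → 1, fb=0
43: 10101000 → 1, fb=1
44: 01010001 → 0, fb=1
45: 10100011 → 1, fb=0
46: 01000110 → 0, fb=0
47: 10001100 → 1, fb=0
48: 00011000 → 0, fb=0
49: 00110000 → 0, fb=0
50: 01100000 → 0, fb=1
51: 11000001 → 1, fb=1
52: 10000011 → 1, fb=1
53: 00000111 → 0, fb=0
54: 00001110 → 0, fb=1
55: 00011101 → 0, fb=0
56: 00111010 → 0, fb=1
57: 01110101 → 0, fb=0
58: 11101010 → 1, fb=1
59: 11010101 → 1, fb=0
60: 10101010 → 1, fb=1
61: 01010101 → 0, fb=1
62: 10101011 → 1, fb=1
63: 01010111 → 0, fb=1
64: 10101111 → 1, fb=1
65: 01011111 → 0, fb=0
66: 10111110 → 1, fb=0
67: 01111100 → 0, fb=1
68: 11111001 → 1, fb=0
69: 11110010 → 1, fb=1
70: 11100101 → 1, fb=0
71: 11001010 → 1, fb=0
72: 10010100 → 1, fb=0
73: 00101000 → 0, fb=0
74: 01010000 → 0, fb=1
75: 10100001 → 1, fb=0
76: 01000010 → 0, fb=0
77: 10000100 → 1, fb=1
78: 00001001 → 0, fb=1
79: 00010011 → 0, fb=1
80: 00100111 → 0, fb=1
81: 01001111 → 0, fb=1
82: 10011111 → 1, fb=1
83: 00111111 → 0, fb=1
84: 01111111 → 0, fb=1
85: 11111111 → 1, fb=0
86: 11111110 → 1, fb=0
87: 11111100 → 1, fb=0
88: 11111000 → 1, fb=0
89: 11110000 → 1, fb=1
90: 11100001 → 1, fb=0
91: 11000010 → 1, fb=1
92: 10000101 → 1, fb=1
93: 00001011 → 0, fb=1
94: 00010111 → 0, fb=1
95: 00101111 → 0, fb=0
96: 01011110 → 0, fb=0
97: 10111100 → 1, fb=0

01001010100111011101100111101111110100110011010100011000001110101010111110010100001001111111100001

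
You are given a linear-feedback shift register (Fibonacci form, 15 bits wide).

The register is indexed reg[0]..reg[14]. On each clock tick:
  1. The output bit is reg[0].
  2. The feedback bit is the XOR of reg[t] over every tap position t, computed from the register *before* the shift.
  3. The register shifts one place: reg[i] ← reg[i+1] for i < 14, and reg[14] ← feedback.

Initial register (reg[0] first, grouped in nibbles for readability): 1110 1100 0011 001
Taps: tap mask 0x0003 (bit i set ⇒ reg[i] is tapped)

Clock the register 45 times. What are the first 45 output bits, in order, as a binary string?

tick  register→output (feedback)
  0  111011000011001→1 (0)
  1  110110000110010→1 (0)
  2  101100001100100→1 (1)
  3  011000011001001→0 (1)
  4  110000110010011→1 (0)
  5  100001100100110→1 (1)
  6  000011001001101→0 (0)
  7  000110010011010→0 (0)
  8  001100100110100→0 (0)
  9  011001001101000→0 (1)
 10  110010011010001→1 (0)
 11  100100110100010→1 (1)
 12  001001101000101→0 (0)
 13  010011010001010→0 (1)
 14  100110100010101→1 (1)
 15  001101000101011→0 (0)
 16  011010001010110→0 (1)
 17  110100010101101→1 (0)
 18  101000101011010→1 (1)
 19  010001010110101→0 (1)
 20  100010101101011→1 (1)
 21  000101011010111→0 (0)
 22  001010110101110→0 (0)
 23  010101101011100→0 (1)
 24  101011010111001→1 (1)
 25  010110101110011→0 (1)
 26  101101011100111→1 (1)
 27  011010111001111→0 (1)
 28  110101110011111→1 (0)
 29  101011100111110→1 (1)
 30  010111001111101→0 (1)
 31  101110011111011→1 (1)
 32  011100111110111→0 (1)
 33  111001111101111→1 (0)
 34  110011111011110→1 (0)
 35  100111110111100→1 (1)
 36  001111101111001→0 (0)
 37  011111011110010→0 (1)
 38  111110111100101→1 (0)
 39  111101111001010→1 (0)
 40  111011110010100→1 (0)
 41  110111100101000→1 (0)
 42  101111001010000→1 (1)
 43  011110010100001→0 (1)
 44  111100101000011→1 (0)

111011000011001001101000101011010111001111101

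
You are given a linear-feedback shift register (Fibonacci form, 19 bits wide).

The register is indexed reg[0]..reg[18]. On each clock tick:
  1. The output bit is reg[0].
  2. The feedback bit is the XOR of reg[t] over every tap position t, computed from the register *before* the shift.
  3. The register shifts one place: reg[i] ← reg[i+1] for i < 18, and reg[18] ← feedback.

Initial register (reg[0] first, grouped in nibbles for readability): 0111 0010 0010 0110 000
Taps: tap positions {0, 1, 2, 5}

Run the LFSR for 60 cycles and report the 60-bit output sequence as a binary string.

011100100010011000000011010001100100110000000011010011001000

k : reg_k → out_k, fb_k
0: 0111001000100110000 → 0, fb=0
1: 1110010001001100000 → 1, fb=0
2: 1100100010011000000 → 1, fb=0
3: 1001000100110000000 → 1, fb=1
4: 0010001001100000001 → 0, fb=1
5: 0100010011000000011 → 0, fb=0
6: 1000100110000000110 → 1, fb=1
7: 0001001100000001101 → 0, fb=0
8: 0010011000000011010 → 0, fb=0
9: 0100110000000110100 → 0, fb=0
10: 1001100000001101000 → 1, fb=1
11: 0011000000011010001 → 0, fb=1
12: 0110000000110100011 → 0, fb=0
13: 1100000001101000110 → 1, fb=0
14: 1000000011010001100 → 1, fb=1
15: 0000000110100011001 → 0, fb=0
16: 0000001101000110010 → 0, fb=0
17: 0000011010001100100 → 0, fb=1
18: 0000110100011001001 → 0, fb=1
19: 0001101000110010011 → 0, fb=0
20: 0011010001100100110 → 0, fb=0
21: 0110100011001001100 → 0, fb=0
22: 1101000110010011000 → 1, fb=0
23: 1010001100100110000 → 1, fb=0
24: 0100011001001100000 → 0, fb=0
25: 1000110010011000000 → 1, fb=0
26: 0001100100110000000 → 0, fb=0
27: 0011001001100000000 → 0, fb=1
28: 0110010011000000001 → 0, fb=1
29: 1100100110000000011 → 1, fb=0
30: 1001001100000000110 → 1, fb=1
31: 0010011000000001101 → 0, fb=0
32: 0100110000000011010 → 0, fb=0
33: 1001100000000110100 → 1, fb=1
34: 0011000000001101001 → 0, fb=1
35: 0110000000011010011 → 0, fb=0
36: 1100000000110100110 → 1, fb=0
37: 1000000001101001100 → 1, fb=1
38: 0000000011010011001 → 0, fb=0
39: 0000000110100110010 → 0, fb=0
40: 0000001101001100100 → 0, fb=0
41: 0000011010011001000 → 0, fb=1
42: 0000110100110010001 → 0, fb=1
43: 0001101001100100011 → 0, fb=0
44: 0011010011001000110 → 0, fb=0
45: 0110100110010001100 → 0, fb=0
46: 1101001100100011000 → 1, fb=0
47: 1010011001000110000 → 1, fb=1
48: 0100110010001100001 → 0, fb=0
49: 1001100100011000010 → 1, fb=1
50: 0011001000110000101 → 0, fb=1
51: 0110010001100001011 → 0, fb=1
52: 1100100011000010111 → 1, fb=0
53: 1001000110000101110 → 1, fb=1
54: 0010001100001011101 → 0, fb=1
55: 0100011000010111011 → 0, fb=0
56: 1000110000101110110 → 1, fb=0
57: 0001100001011101100 → 0, fb=0
58: 0011000010111011000 → 0, fb=1
59: 0110000101110110001 → 0, fb=0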